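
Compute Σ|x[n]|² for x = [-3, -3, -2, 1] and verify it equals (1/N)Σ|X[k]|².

Time domain:
Σ|x[n]|² = |-3|² + |-3|² + |-2|² + |1|² = 23.0000

Frequency domain:
(1/4)Σ|X[k]|² = (1/4)(|-7|² + |-1+4i|² + |-3|² + |-1-4i|²) = (1/4)·92.0000 = 23.0000

Both sides agree, confirming Parseval's theorem.

Σ|x[n]|² = (1/N)Σ|X[k]|² = 23.0000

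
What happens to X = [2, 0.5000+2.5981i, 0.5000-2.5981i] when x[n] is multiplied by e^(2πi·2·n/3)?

Modulation property: DFT(ω_3^(-2n)·x[n]) = X[(k-2) mod 3], so circularly shift X by 2 positions.

X[k-2] = [0.5000+2.5981i, 0.5000-2.5981i, 2]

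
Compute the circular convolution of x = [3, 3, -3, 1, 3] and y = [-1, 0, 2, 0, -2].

(x ⊛ y)[n] = Σ(m=0 to 4) x[m] · y[(n-m) mod 5]

Computing each output sample:
(x ⊛ y)[0] = -7
(x ⊛ y)[1] = 9
(x ⊛ y)[2] = 7
(x ⊛ y)[3] = -1
(x ⊛ y)[4] = -15

x ⊛ y = [-7, 9, 7, -1, -15]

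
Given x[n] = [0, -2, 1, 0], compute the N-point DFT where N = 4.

X[k] = Σ(n=0 to 3) x[n] · ω_4^(nk)
where ω_4 = e^(-2πi/4)

Computing each X[k]:
X[0] = -1
X[1] = -1+2i
X[2] = 3
X[3] = -1-2i

X = [-1, -1+2i, 3, -1-2i]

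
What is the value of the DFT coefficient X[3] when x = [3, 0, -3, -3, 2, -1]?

X[3] = Σ(n=0 to 5) x[n] · ω_6^(3n) where ω_6 = e^(-2πi/6)
= (3)·ω_6^0 + (0)·ω_6^3 + (-3)·ω_6^6 + (-3)·ω_6^9 + (2)·ω_6^12 + (-1)·ω_6^15

X[3] = 6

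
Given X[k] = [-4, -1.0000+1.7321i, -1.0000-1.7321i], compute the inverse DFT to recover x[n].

x[n] = (1/3) Σ(k=0 to 2) X[k] · e^(2πikn/3)

Computing each x[n]:
x[0] = -2
x[1] = -2
x[2] = 0

x = [-2, -2, 0]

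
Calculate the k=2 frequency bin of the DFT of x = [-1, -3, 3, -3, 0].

X[2] = Σ(n=0 to 4) x[n] · ω_5^(2n) where ω_5 = e^(-2πi/5)
= (-1)·ω_5^0 + (-3)·ω_5^2 + (3)·ω_5^4 + (-3)·ω_5^6 + (0)·ω_5^8

X[2] = 1.4271+7.4697i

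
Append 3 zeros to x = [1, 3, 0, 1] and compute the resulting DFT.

Original 4-point DFT: [5, 1-2i, -3, 1+2i]
Zero-padded 7-point DFT provides frequency interpolation.

DFT_7([x, 0, ...]) = [5, 1.9695-2.7794i, 0.9559-2.1430i, -1.9254-2.2766i, -1.9254+2.2766i, 0.9559+2.1430i, 1.9695+2.7794i]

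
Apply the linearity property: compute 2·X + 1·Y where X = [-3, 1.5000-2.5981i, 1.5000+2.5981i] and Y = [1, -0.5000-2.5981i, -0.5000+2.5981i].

By linearity: DFT(2x + 1y) = 2·DFT(x) + 1·DFT(y)
= 2·[-3, 1.5000-2.5981i, 1.5000+2.5981i] + 1·[1, -0.5000-2.5981i, -0.5000+2.5981i]

Computing element-wise:
Z[0] = 2·(-3) + 1·(1) = -5
Z[1] = 2·(1.5000-2.5981i) + 1·(-0.5000-2.5981i) = 2.5000-7.7943i
Z[2] = 2·(1.5000+2.5981i) + 1·(-0.5000+2.5981i) = 2.5000+7.7943i

DFT(2x + 1y) = 2·X + 1·Y = [-5, 2.5000-7.7943i, 2.5000+7.7943i]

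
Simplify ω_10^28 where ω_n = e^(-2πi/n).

Since ω_10^10 = 1, powers reduce modulo 10.
28 mod 10 = 8
So ω_10^28 = ω_10^8 = e^(-2πi·8/10)

ω_10^28 = ω_10^8 = 0.3090+0.9511i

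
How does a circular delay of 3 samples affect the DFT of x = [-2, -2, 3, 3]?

Time shift by 3: X_shifted[k] = ω_4^(3k) · X[k]
Shifted x = [-2, 3, 3, -2]

DFT(x[n-3]) = [2, -5-5i, 0, -5+5i]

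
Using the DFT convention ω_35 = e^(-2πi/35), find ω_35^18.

ω_35^18 = e^(-2πi·18/35)
= cos(-2π·18/35) + i·sin(-2π·18/35)
= cos(-36π/35) + i·sin(-36π/35)

ω_35^18 = cos(-36π/35) + i·sin(-36π/35) = -0.9960+0.0896i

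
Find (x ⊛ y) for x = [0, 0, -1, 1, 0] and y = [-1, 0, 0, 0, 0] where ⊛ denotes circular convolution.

(x ⊛ y)[n] = Σ(m=0 to 4) x[m] · y[(n-m) mod 5]

Computing each output sample:
(x ⊛ y)[0] = 0
(x ⊛ y)[1] = 0
(x ⊛ y)[2] = 1
(x ⊛ y)[3] = -1
(x ⊛ y)[4] = 0

x ⊛ y = [0, 0, 1, -1, 0]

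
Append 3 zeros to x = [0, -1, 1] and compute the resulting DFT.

Original 3-point DFT: [0, 1.7321i, -1.7321i]
Zero-padded 6-point DFT provides frequency interpolation.

DFT_6([x, 0, ...]) = [0, -1, 1.7321i, 2, -1.7321i, -1]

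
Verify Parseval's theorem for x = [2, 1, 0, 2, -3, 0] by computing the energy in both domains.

Time domain:
Σ|x[n]|² = |2|² + |1|² + |0|² + |2|² + |-3|² + |0|² = 18.0000

Frequency domain:
(1/6)Σ|X[k]|² = (1/6)(|2|² + |2.0000-3.4641i|² + |5.0000+1.7321i|² + |-4|² + |5.0000-1.7321i|² + |2.0000+3.4641i|²) = (1/6)·108.0000 = 18.0000

Both sides agree, confirming Parseval's theorem.

Σ|x[n]|² = (1/N)Σ|X[k]|² = 18.0000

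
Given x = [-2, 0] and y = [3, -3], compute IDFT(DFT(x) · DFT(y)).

(x ⊛ y)[n] = Σ(m=0 to 1) x[m] · y[(n-m) mod 2]

Computing each output sample:
(x ⊛ y)[0] = -6
(x ⊛ y)[1] = 6

x ⊛ y = [-6, 6]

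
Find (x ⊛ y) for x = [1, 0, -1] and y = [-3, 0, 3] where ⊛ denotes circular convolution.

(x ⊛ y)[n] = Σ(m=0 to 2) x[m] · y[(n-m) mod 3]

Computing each output sample:
(x ⊛ y)[0] = -3
(x ⊛ y)[1] = -3
(x ⊛ y)[2] = 6

x ⊛ y = [-3, -3, 6]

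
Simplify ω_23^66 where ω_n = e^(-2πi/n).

Since ω_23^23 = 1, powers reduce modulo 23.
66 mod 23 = 20
So ω_23^66 = ω_23^20 = e^(-2πi·20/23)

ω_23^66 = ω_23^20 = 0.6826+0.7308i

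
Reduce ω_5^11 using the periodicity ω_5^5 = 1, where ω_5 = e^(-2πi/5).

Since ω_5^5 = 1, powers reduce modulo 5.
11 mod 5 = 1
So ω_5^11 = ω_5^1 = e^(-2πi·1/5)

ω_5^11 = ω_5^1 = 0.3090-0.9511i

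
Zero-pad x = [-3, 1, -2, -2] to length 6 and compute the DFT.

Original 4-point DFT: [-6, -1-3i, -4, -1+3i]
Zero-padded 6-point DFT provides frequency interpolation.

DFT_6([x, 0, ...]) = [-6, 0.5000+0.8660i, -4.5000-2.5981i, -4, -4.5000+2.5981i, 0.5000-0.8660i]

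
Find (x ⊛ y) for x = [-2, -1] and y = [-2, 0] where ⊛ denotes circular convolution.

(x ⊛ y)[n] = Σ(m=0 to 1) x[m] · y[(n-m) mod 2]

Computing each output sample:
(x ⊛ y)[0] = 4
(x ⊛ y)[1] = 2

x ⊛ y = [4, 2]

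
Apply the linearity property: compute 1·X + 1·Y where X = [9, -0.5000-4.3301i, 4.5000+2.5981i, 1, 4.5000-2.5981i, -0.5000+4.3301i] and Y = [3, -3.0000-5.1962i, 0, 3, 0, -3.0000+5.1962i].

By linearity: DFT(1x + 1y) = 1·DFT(x) + 1·DFT(y)
= 1·[9, -0.5000-4.3301i, 4.5000+2.5981i, 1, 4.5000-2.5981i, -0.5000+4.3301i] + 1·[3, -3.0000-5.1962i, 0, 3, 0, -3.0000+5.1962i]

Computing element-wise:
Z[0] = 1·(9) + 1·(3) = 12
Z[1] = 1·(-0.5000-4.3301i) + 1·(-3.0000-5.1962i) = -3.5000-9.5263i
Z[2] = 1·(4.5000+2.5981i) + 1·(0) = 4.5000+2.5981i
Z[3] = 1·(1) + 1·(3) = 4
Z[4] = 1·(4.5000-2.5981i) + 1·(0) = 4.5000-2.5981i
Z[5] = 1·(-0.5000+4.3301i) + 1·(-3.0000+5.1962i) = -3.5000+9.5263i

DFT(1x + 1y) = 1·X + 1·Y = [12, -3.5000-9.5263i, 4.5000+2.5981i, 4, 4.5000-2.5981i, -3.5000+9.5263i]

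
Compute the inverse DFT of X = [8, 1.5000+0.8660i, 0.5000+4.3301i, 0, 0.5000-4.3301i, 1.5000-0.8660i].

x[n] = (1/6) Σ(k=0 to 5) X[k] · e^(2πikn/6)

Computing each x[n]:
x[0] = 2
x[1] = 0
x[2] = 2
x[3] = 1
x[4] = 0
x[5] = 3

x = [2, 0, 2, 1, 0, 3]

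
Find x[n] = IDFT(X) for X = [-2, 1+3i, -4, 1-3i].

x[n] = (1/4) Σ(k=0 to 3) X[k] · e^(2πikn/4)

Computing each x[n]:
x[0] = -1
x[1] = -1
x[2] = -2
x[3] = 2

x = [-1, -1, -2, 2]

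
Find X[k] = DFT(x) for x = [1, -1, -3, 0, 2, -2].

X[k] = Σ(n=0 to 5) x[n] · ω_6^(nk)
where ω_6 = e^(-2πi/6)

Computing each X[k]:
X[0] = -3
X[1] = 3.4641i
X[2] = 3.0000-5.1962i
X[3] = 3
X[4] = 3.0000+5.1962i
X[5] = -3.4641i

X = [-3, 3.4641i, 3.0000-5.1962i, 3, 3.0000+5.1962i, -3.4641i]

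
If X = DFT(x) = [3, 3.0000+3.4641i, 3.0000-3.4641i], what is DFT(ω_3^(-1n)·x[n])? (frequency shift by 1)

Modulation property: DFT(ω_3^(-1n)·x[n]) = X[(k-1) mod 3], so circularly shift X by 1 positions.

X[k-1] = [3.0000-3.4641i, 3, 3.0000+3.4641i]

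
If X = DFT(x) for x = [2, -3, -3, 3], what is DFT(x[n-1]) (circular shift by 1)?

Time shift by 1: X_shifted[k] = ω_4^(1k) · X[k]
Shifted x = [3, 2, -3, -3]

DFT(x[n-1]) = [-1, 6-5i, 1, 6+5i]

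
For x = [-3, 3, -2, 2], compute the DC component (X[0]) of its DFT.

X[0] = Σ(n=0 to 3) x[n] · ω_4^0 = Σ x[n]
= (-3) + (3) + (-2) + (2)

X[0] = 0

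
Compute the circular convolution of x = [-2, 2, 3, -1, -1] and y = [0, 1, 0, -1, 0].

(x ⊛ y)[n] = Σ(m=0 to 4) x[m] · y[(n-m) mod 5]

Computing each output sample:
(x ⊛ y)[0] = -4
(x ⊛ y)[1] = -1
(x ⊛ y)[2] = 3
(x ⊛ y)[3] = 5
(x ⊛ y)[4] = -3

x ⊛ y = [-4, -1, 3, 5, -3]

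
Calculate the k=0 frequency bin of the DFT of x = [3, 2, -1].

X[0] = Σ(n=0 to 2) x[n] · ω_3^0 = Σ x[n]
= (3) + (2) + (-1)

X[0] = 4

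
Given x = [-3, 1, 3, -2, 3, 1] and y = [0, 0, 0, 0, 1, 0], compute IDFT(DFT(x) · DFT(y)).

(x ⊛ y)[n] = Σ(m=0 to 5) x[m] · y[(n-m) mod 6]

Computing each output sample:
(x ⊛ y)[0] = 3
(x ⊛ y)[1] = -2
(x ⊛ y)[2] = 3
(x ⊛ y)[3] = 1
(x ⊛ y)[4] = -3
(x ⊛ y)[5] = 1

x ⊛ y = [3, -2, 3, 1, -3, 1]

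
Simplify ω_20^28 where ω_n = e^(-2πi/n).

Since ω_20^20 = 1, powers reduce modulo 20.
28 mod 20 = 8
So ω_20^28 = ω_20^8 = e^(-2πi·8/20)

ω_20^28 = ω_20^8 = -0.8090-0.5878i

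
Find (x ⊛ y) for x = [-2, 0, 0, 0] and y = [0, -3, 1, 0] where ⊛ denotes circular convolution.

(x ⊛ y)[n] = Σ(m=0 to 3) x[m] · y[(n-m) mod 4]

Computing each output sample:
(x ⊛ y)[0] = 0
(x ⊛ y)[1] = 6
(x ⊛ y)[2] = -2
(x ⊛ y)[3] = 0

x ⊛ y = [0, 6, -2, 0]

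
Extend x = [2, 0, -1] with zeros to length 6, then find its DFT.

Original 3-point DFT: [1, 2.5000-0.8660i, 2.5000+0.8660i]
Zero-padded 6-point DFT provides frequency interpolation.

DFT_6([x, 0, ...]) = [1, 2.5000+0.8660i, 2.5000-0.8660i, 1, 2.5000+0.8660i, 2.5000-0.8660i]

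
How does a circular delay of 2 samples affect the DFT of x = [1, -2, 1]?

Time shift by 2: X_shifted[k] = ω_3^(2k) · X[k]
Shifted x = [-2, 1, 1]

DFT(x[n-2]) = [0, -3, -3]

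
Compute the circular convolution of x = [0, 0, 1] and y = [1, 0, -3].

(x ⊛ y)[n] = Σ(m=0 to 2) x[m] · y[(n-m) mod 3]

Computing each output sample:
(x ⊛ y)[0] = 0
(x ⊛ y)[1] = -3
(x ⊛ y)[2] = 1

x ⊛ y = [0, -3, 1]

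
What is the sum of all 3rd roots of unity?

Sum of all nth roots of unity equals 0 for n > 1 (geometric series with r ≠ 1).

0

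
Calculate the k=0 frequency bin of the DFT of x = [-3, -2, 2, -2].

X[0] = Σ(n=0 to 3) x[n] · ω_4^0 = Σ x[n]
= (-3) + (-2) + (2) + (-2)

X[0] = -5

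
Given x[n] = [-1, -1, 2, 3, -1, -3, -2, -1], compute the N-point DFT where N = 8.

X[k] = Σ(n=0 to 7) x[n] · ω_8^(nk)
where ω_8 = e^(-2πi/8)

Computing each X[k]:
X[0] = -4
X[1] = -1.4142-8.2426i
X[2] = -2+6i
X[3] = 1.4142-0.2426i
X[4] = 0
X[5] = 1.4142+0.2426i
X[6] = -2-6i
X[7] = -1.4142+8.2426i

X = [-4, -1.4142-8.2426i, -2+6i, 1.4142-0.2426i, 0, 1.4142+0.2426i, -2-6i, -1.4142+8.2426i]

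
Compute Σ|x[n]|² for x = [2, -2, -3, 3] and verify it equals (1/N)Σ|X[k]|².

Time domain:
Σ|x[n]|² = |2|² + |-2|² + |-3|² + |3|² = 26.0000

Frequency domain:
(1/4)Σ|X[k]|² = (1/4)(|0|² + |5+5i|² + |-2|² + |5-5i|²) = (1/4)·104.0000 = 26.0000

Both sides agree, confirming Parseval's theorem.

Σ|x[n]|² = (1/N)Σ|X[k]|² = 26.0000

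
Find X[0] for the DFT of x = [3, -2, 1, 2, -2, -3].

X[0] = Σ(n=0 to 5) x[n] · ω_6^0 = Σ x[n]
= (3) + (-2) + (1) + (2) + (-2) + (-3)

X[0] = -1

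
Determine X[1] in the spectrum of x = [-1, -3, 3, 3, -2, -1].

X[1] = Σ(n=0 to 5) x[n] · ω_6^(1n) where ω_6 = e^(-2πi/6)
= (-1)·ω_6^0 + (-3)·ω_6^1 + (3)·ω_6^2 + (3)·ω_6^3 + (-2)·ω_6^4 + (-1)·ω_6^5

X[1] = -6.5000-2.5981i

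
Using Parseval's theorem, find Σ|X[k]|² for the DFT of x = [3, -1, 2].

Parseval: Σ|x[n]|² = (1/N)Σ|X[k]|², so Σ|X[k]|² = N·Σ|x[n]|² = 3·14.0000

Σ|X[k]|² = N·Σ|x[n]|² = 3·14.0000 = 42.0000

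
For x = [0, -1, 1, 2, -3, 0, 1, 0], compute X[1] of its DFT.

X[1] = Σ(n=0 to 7) x[n] · ω_8^(1n) where ω_8 = e^(-2πi/8)
= (0)·ω_8^0 + (-1)·ω_8^1 + (1)·ω_8^2 + (2)·ω_8^3 + (-3)·ω_8^4 + (0)·ω_8^5 + (1)·ω_8^6 + (0)·ω_8^7

X[1] = 0.8787-0.7071i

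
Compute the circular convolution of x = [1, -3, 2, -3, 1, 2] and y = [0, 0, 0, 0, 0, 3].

(x ⊛ y)[n] = Σ(m=0 to 5) x[m] · y[(n-m) mod 6]

Computing each output sample:
(x ⊛ y)[0] = -9
(x ⊛ y)[1] = 6
(x ⊛ y)[2] = -9
(x ⊛ y)[3] = 3
(x ⊛ y)[4] = 6
(x ⊛ y)[5] = 3

x ⊛ y = [-9, 6, -9, 3, 6, 3]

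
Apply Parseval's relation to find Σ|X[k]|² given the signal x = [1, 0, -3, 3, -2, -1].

Parseval: Σ|x[n]|² = (1/N)Σ|X[k]|², so Σ|X[k]|² = N·Σ|x[n]|² = 6·24.0000

Σ|X[k]|² = N·Σ|x[n]|² = 6·24.0000 = 144.0000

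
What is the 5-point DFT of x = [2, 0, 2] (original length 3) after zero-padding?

Original 3-point DFT: [4, 1.0000+1.7321i, 1.0000-1.7321i]
Zero-padded 5-point DFT provides frequency interpolation.

DFT_5([x, 0, ...]) = [4, 0.3820-1.1756i, 2.6180+1.9021i, 2.6180-1.9021i, 0.3820+1.1756i]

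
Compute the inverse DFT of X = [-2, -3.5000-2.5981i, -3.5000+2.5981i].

x[n] = (1/3) Σ(k=0 to 2) X[k] · e^(2πikn/3)

Computing each x[n]:
x[0] = -3
x[1] = 2
x[2] = -1

x = [-3, 2, -1]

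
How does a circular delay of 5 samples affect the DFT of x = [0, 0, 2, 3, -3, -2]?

Time shift by 5: X_shifted[k] = ω_6^(5k) · X[k]
Shifted x = [0, 2, 3, -3, -2, 0]

DFT(x[n-5]) = [0, 3.5000-6.0622i, -4.5000+2.5981i, 2, -4.5000-2.5981i, 3.5000+6.0622i]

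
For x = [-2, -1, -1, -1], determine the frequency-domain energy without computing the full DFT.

Parseval: Σ|x[n]|² = (1/N)Σ|X[k]|², so Σ|X[k]|² = N·Σ|x[n]|² = 4·7.0000

Σ|X[k]|² = N·Σ|x[n]|² = 4·7.0000 = 28.0000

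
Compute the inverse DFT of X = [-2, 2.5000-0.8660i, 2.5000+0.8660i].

x[n] = (1/3) Σ(k=0 to 2) X[k] · e^(2πikn/3)

Computing each x[n]:
x[0] = 1
x[1] = -1
x[2] = -2

x = [1, -1, -2]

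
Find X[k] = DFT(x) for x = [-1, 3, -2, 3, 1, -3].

X[k] = Σ(n=0 to 5) x[n] · ω_6^(nk)
where ω_6 = e^(-2πi/6)

Computing each X[k]:
X[0] = 1
X[1] = -3.5000-2.5981i
X[2] = 2.5000-7.7942i
X[3] = -5
X[4] = 2.5000+7.7942i
X[5] = -3.5000+2.5981i

X = [1, -3.5000-2.5981i, 2.5000-7.7942i, -5, 2.5000+7.7942i, -3.5000+2.5981i]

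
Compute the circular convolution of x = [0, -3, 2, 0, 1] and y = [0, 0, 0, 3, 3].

(x ⊛ y)[n] = Σ(m=0 to 4) x[m] · y[(n-m) mod 5]

Computing each output sample:
(x ⊛ y)[0] = -3
(x ⊛ y)[1] = 6
(x ⊛ y)[2] = 3
(x ⊛ y)[3] = 3
(x ⊛ y)[4] = -9

x ⊛ y = [-3, 6, 3, 3, -9]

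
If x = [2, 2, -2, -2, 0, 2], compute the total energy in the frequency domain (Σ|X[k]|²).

Parseval: Σ|x[n]|² = (1/N)Σ|X[k]|², so Σ|X[k]|² = N·Σ|x[n]|² = 6·20.0000

Σ|X[k]|² = N·Σ|x[n]|² = 6·20.0000 = 120.0000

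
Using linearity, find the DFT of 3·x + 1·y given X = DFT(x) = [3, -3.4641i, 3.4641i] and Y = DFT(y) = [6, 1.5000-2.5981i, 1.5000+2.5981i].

By linearity: DFT(3x + 1y) = 3·DFT(x) + 1·DFT(y)
= 3·[3, -3.4641i, 3.4641i] + 1·[6, 1.5000-2.5981i, 1.5000+2.5981i]

Computing element-wise:
Z[0] = 3·(3) + 1·(6) = 15
Z[1] = 3·(-3.4641i) + 1·(1.5000-2.5981i) = 1.5000-12.9904i
Z[2] = 3·(3.4641i) + 1·(1.5000+2.5981i) = 1.5000+12.9904i

DFT(3x + 1y) = 3·X + 1·Y = [15, 1.5000-12.9904i, 1.5000+12.9904i]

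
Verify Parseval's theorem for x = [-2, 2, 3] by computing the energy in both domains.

Time domain:
Σ|x[n]|² = |-2|² + |2|² + |3|² = 17.0000

Frequency domain:
(1/3)Σ|X[k]|² = (1/3)(|3|² + |-4.5000+0.8660i|² + |-4.5000-0.8660i|²) = (1/3)·51.0000 = 17.0000

Both sides agree, confirming Parseval's theorem.

Σ|x[n]|² = (1/N)Σ|X[k]|² = 17.0000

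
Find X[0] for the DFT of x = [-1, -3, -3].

X[0] = Σ(n=0 to 2) x[n] · ω_3^0 = Σ x[n]
= (-1) + (-3) + (-3)

X[0] = -7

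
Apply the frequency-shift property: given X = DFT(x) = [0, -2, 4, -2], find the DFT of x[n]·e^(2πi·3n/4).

Modulation property: DFT(ω_4^(-3n)·x[n]) = X[(k-3) mod 4], so circularly shift X by 3 positions.

X[k-3] = [-2, 4, -2, 0]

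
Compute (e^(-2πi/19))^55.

Since ω_19^19 = 1, powers reduce modulo 19.
55 mod 19 = 17
So ω_19^55 = ω_19^17 = e^(-2πi·17/19)

ω_19^55 = ω_19^17 = 0.7891+0.6142i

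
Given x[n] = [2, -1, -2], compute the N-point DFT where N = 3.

X[k] = Σ(n=0 to 2) x[n] · ω_3^(nk)
where ω_3 = e^(-2πi/3)

Computing each X[k]:
X[0] = -1
X[1] = 3.5000-0.8660i
X[2] = 3.5000+0.8660i

X = [-1, 3.5000-0.8660i, 3.5000+0.8660i]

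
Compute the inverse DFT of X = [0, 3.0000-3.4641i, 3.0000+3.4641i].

x[n] = (1/3) Σ(k=0 to 2) X[k] · e^(2πikn/3)

Computing each x[n]:
x[0] = 2
x[1] = 1
x[2] = -3

x = [2, 1, -3]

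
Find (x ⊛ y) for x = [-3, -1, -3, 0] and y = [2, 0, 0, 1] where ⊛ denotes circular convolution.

(x ⊛ y)[n] = Σ(m=0 to 3) x[m] · y[(n-m) mod 4]

Computing each output sample:
(x ⊛ y)[0] = -7
(x ⊛ y)[1] = -5
(x ⊛ y)[2] = -6
(x ⊛ y)[3] = -3

x ⊛ y = [-7, -5, -6, -3]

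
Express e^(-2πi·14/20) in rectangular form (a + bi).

ω_20^14 = e^(-2πi·14/20)
= cos(-2π·14/20) + i·sin(-2π·14/20)
= cos(-28π/20) + i·sin(-28π/20)

ω_20^14 = cos(-28π/20) + i·sin(-28π/20) = -0.3090+0.9511i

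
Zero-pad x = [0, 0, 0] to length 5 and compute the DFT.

Original 3-point DFT: [0, 0, 0]
Zero-padded 5-point DFT provides frequency interpolation.

DFT_5([x, 0, ...]) = [0, 0, 0, 0, 0]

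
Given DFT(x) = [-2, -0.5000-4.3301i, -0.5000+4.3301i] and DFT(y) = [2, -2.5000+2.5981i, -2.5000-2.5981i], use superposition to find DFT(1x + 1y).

By linearity: DFT(1x + 1y) = 1·DFT(x) + 1·DFT(y)
= 1·[-2, -0.5000-4.3301i, -0.5000+4.3301i] + 1·[2, -2.5000+2.5981i, -2.5000-2.5981i]

Computing element-wise:
Z[0] = 1·(-2) + 1·(2) = 0
Z[1] = 1·(-0.5000-4.3301i) + 1·(-2.5000+2.5981i) = -3.0000-1.7320i
Z[2] = 1·(-0.5000+4.3301i) + 1·(-2.5000-2.5981i) = -3.0000+1.7320i

DFT(1x + 1y) = 1·X + 1·Y = [0, -3.0000-1.7320i, -3.0000+1.7320i]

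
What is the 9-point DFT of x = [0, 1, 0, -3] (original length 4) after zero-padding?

Original 4-point DFT: [-2, -4i, 2, 4i]
Zero-padded 9-point DFT provides frequency interpolation.

DFT_9([x, 0, ...]) = [-2, 2.2660+1.9553i, 1.6736-3.5829i, -3.5000-0.8660i, 0.5603+2.2561i, 0.5603-2.2561i, -3.5000+0.8660i, 1.6736+3.5829i, 2.2660-1.9553i]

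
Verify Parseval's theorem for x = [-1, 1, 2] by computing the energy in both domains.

Time domain:
Σ|x[n]|² = |-1|² + |1|² + |2|² = 6.0000

Frequency domain:
(1/3)Σ|X[k]|² = (1/3)(|2|² + |-2.5000+0.8660i|² + |-2.5000-0.8660i|²) = (1/3)·18.0000 = 6.0000

Both sides agree, confirming Parseval's theorem.

Σ|x[n]|² = (1/N)Σ|X[k]|² = 6.0000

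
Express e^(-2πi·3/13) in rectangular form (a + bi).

ω_13^3 = e^(-2πi·3/13)
= cos(-2π·3/13) + i·sin(-2π·3/13)
= cos(-6π/13) + i·sin(-6π/13)

ω_13^3 = cos(-6π/13) + i·sin(-6π/13) = 0.1205-0.9927i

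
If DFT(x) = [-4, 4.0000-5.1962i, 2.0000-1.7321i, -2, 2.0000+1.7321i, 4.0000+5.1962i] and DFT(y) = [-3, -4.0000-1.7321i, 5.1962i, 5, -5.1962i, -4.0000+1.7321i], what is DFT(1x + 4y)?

By linearity: DFT(1x + 4y) = 1·DFT(x) + 4·DFT(y)
= 1·[-4, 4.0000-5.1962i, 2.0000-1.7321i, -2, 2.0000+1.7321i, 4.0000+5.1962i] + 4·[-3, -4.0000-1.7321i, 5.1962i, 5, -5.1962i, -4.0000+1.7321i]

Computing element-wise:
Z[0] = 1·(-4) + 4·(-3) = -16
Z[1] = 1·(4.0000-5.1962i) + 4·(-4.0000-1.7321i) = -12.0000-12.1246i
Z[2] = 1·(2.0000-1.7321i) + 4·(5.1962i) = 2.0000+19.0527i
Z[3] = 1·(-2) + 4·(5) = 18
Z[4] = 1·(2.0000+1.7321i) + 4·(-5.1962i) = 2.0000-19.0527i
Z[5] = 1·(4.0000+5.1962i) + 4·(-4.0000+1.7321i) = -12.0000+12.1246i

DFT(1x + 4y) = 1·X + 4·Y = [-16, -12.0000-12.1246i, 2.0000+19.0527i, 18, 2.0000-19.0527i, -12.0000+12.1246i]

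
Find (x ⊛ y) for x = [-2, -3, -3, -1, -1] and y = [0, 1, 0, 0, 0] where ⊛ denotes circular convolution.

(x ⊛ y)[n] = Σ(m=0 to 4) x[m] · y[(n-m) mod 5]

Computing each output sample:
(x ⊛ y)[0] = -1
(x ⊛ y)[1] = -2
(x ⊛ y)[2] = -3
(x ⊛ y)[3] = -3
(x ⊛ y)[4] = -1

x ⊛ y = [-1, -2, -3, -3, -1]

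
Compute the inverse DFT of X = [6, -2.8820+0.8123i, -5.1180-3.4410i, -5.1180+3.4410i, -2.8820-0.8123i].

x[n] = (1/5) Σ(k=0 to 4) X[k] · e^(2πikn/5)

Computing each x[n]:
x[0] = -2
x[1] = 3
x[2] = 0
x[3] = 3
x[4] = 2

x = [-2, 3, 0, 3, 2]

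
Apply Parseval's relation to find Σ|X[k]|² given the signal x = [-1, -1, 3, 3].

Parseval: Σ|x[n]|² = (1/N)Σ|X[k]|², so Σ|X[k]|² = N·Σ|x[n]|² = 4·20.0000

Σ|X[k]|² = N·Σ|x[n]|² = 4·20.0000 = 80.0000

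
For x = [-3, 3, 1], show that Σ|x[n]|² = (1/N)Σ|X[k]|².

Time domain:
Σ|x[n]|² = |-3|² + |3|² + |1|² = 19.0000

Frequency domain:
(1/3)Σ|X[k]|² = (1/3)(|1|² + |-5.0000-1.7321i|² + |-5.0000+1.7321i|²) = (1/3)·57.0000 = 19.0000

Both sides agree, confirming Parseval's theorem.

Σ|x[n]|² = (1/N)Σ|X[k]|² = 19.0000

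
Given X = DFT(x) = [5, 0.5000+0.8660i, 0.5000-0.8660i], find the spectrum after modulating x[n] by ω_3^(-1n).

Modulation property: DFT(ω_3^(-1n)·x[n]) = X[(k-1) mod 3], so circularly shift X by 1 positions.

X[k-1] = [0.5000-0.8660i, 5, 0.5000+0.8660i]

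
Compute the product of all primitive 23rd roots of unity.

The primitive 23rd roots of unity are ω_23^k for k coprime to 23: k ∈ {1, 2, 3, 4, 5, 6, 7, 8, 9, 10, 11, 12, 13, 14, 15, 16, 17, 18, 19, 20, 21, 22}
Their product equals the constant term of the cyclotomic polynomial Φ_23(x) up to sign.
For n ≥ 3, the product of all primitive nth roots of unity is 1. (For n=1 it is 1; for n=2 it is -1.)

1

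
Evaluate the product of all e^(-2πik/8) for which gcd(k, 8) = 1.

The primitive 8th roots of unity are ω_8^k for k coprime to 8: k ∈ {1, 3, 5, 7}
Their product equals the constant term of the cyclotomic polynomial Φ_8(x) up to sign.
For n ≥ 3, the product of all primitive nth roots of unity is 1. (For n=1 it is 1; for n=2 it is -1.)

1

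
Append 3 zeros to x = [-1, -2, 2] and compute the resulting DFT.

Original 3-point DFT: [-1, -1.0000+3.4641i, -1.0000-3.4641i]
Zero-padded 6-point DFT provides frequency interpolation.

DFT_6([x, 0, ...]) = [-1, -3, -1.0000+3.4641i, 3, -1.0000-3.4641i, -3]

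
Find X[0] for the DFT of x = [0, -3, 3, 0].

X[0] = Σ(n=0 to 3) x[n] · ω_4^0 = Σ x[n]
= (0) + (-3) + (3) + (0)

X[0] = 0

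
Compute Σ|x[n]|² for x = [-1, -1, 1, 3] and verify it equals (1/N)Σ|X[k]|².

Time domain:
Σ|x[n]|² = |-1|² + |-1|² + |1|² + |3|² = 12.0000

Frequency domain:
(1/4)Σ|X[k]|² = (1/4)(|2|² + |-2+4i|² + |-2|² + |-2-4i|²) = (1/4)·48.0000 = 12.0000

Both sides agree, confirming Parseval's theorem.

Σ|x[n]|² = (1/N)Σ|X[k]|² = 12.0000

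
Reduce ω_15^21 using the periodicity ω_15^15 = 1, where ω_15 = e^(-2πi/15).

Since ω_15^15 = 1, powers reduce modulo 15.
21 mod 15 = 6
So ω_15^21 = ω_15^6 = e^(-2πi·6/15)

ω_15^21 = ω_15^6 = -0.8090-0.5878i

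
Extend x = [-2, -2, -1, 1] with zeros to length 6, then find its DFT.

Original 4-point DFT: [-4, -1+3i, -2, -1-3i]
Zero-padded 6-point DFT provides frequency interpolation.

DFT_6([x, 0, ...]) = [-4, -3.5000+2.5981i, 0.5000+0.8660i, -2, 0.5000-0.8660i, -3.5000-2.5981i]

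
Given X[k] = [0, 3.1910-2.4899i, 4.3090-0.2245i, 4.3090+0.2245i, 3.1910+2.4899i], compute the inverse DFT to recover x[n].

x[n] = (1/5) Σ(k=0 to 4) X[k] · e^(2πikn/5)

Computing each x[n]:
x[0] = 3
x[1] = 0
x[2] = 0
x[3] = -1
x[4] = -2

x = [3, 0, 0, -1, -2]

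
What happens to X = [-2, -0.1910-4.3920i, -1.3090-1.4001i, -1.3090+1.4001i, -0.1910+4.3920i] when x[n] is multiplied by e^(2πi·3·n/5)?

Modulation property: DFT(ω_5^(-3n)·x[n]) = X[(k-3) mod 5], so circularly shift X by 3 positions.

X[k-3] = [-1.3090-1.4001i, -1.3090+1.4001i, -0.1910+4.3920i, -2, -0.1910-4.3920i]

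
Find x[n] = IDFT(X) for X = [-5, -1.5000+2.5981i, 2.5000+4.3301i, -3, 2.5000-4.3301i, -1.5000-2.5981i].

x[n] = (1/6) Σ(k=0 to 5) X[k] · e^(2πikn/6)

Computing each x[n]:
x[0] = -1
x[1] = -3
x[2] = -1
x[3] = 1
x[4] = -2
x[5] = 1

x = [-1, -3, -1, 1, -2, 1]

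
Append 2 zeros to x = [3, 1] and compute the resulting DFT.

Original 2-point DFT: [4, 2]
Zero-padded 4-point DFT provides frequency interpolation.

DFT_4([x, 0, ...]) = [4, 3-1i, 2, 3+1i]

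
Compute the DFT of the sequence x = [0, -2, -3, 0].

X[k] = Σ(n=0 to 3) x[n] · ω_4^(nk)
where ω_4 = e^(-2πi/4)

Computing each X[k]:
X[0] = -5
X[1] = 3+2i
X[2] = -1
X[3] = 3-2i

X = [-5, 3+2i, -1, 3-2i]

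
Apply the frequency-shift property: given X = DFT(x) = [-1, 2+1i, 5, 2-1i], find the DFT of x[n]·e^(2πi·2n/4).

Modulation property: DFT(ω_4^(-2n)·x[n]) = X[(k-2) mod 4], so circularly shift X by 2 positions.

X[k-2] = [5, 2-1i, -1, 2+1i]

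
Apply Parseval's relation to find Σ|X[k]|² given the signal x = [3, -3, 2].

Parseval: Σ|x[n]|² = (1/N)Σ|X[k]|², so Σ|X[k]|² = N·Σ|x[n]|² = 3·22.0000

Σ|X[k]|² = N·Σ|x[n]|² = 3·22.0000 = 66.0000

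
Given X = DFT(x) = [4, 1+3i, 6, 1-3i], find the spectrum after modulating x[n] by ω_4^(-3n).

Modulation property: DFT(ω_4^(-3n)·x[n]) = X[(k-3) mod 4], so circularly shift X by 3 positions.

X[k-3] = [1+3i, 6, 1-3i, 4]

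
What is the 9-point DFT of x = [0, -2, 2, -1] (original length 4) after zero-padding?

Original 4-point DFT: [-1, -2+1i, 5, -2-1i]
Zero-padded 9-point DFT provides frequency interpolation.

DFT_9([x, 0, ...]) = [-1, -0.6848+0.1820i, -1.7267+0.4195i, -1.0000+3.4641i, 3.9115+2.8356i, 3.9115-2.8356i, -1.0000-3.4641i, -1.7267-0.4195i, -0.6848-0.1820i]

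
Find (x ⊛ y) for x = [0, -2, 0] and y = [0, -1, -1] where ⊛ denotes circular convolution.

(x ⊛ y)[n] = Σ(m=0 to 2) x[m] · y[(n-m) mod 3]

Computing each output sample:
(x ⊛ y)[0] = 2
(x ⊛ y)[1] = 0
(x ⊛ y)[2] = 2

x ⊛ y = [2, 0, 2]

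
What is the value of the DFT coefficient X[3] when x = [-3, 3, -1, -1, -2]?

X[3] = Σ(n=0 to 4) x[n] · ω_5^(3n) where ω_5 = e^(-2πi/5)
= (-3)·ω_5^0 + (3)·ω_5^3 + (-1)·ω_5^6 + (-1)·ω_5^9 + (-2)·ω_5^12

X[3] = -4.4271+2.9389i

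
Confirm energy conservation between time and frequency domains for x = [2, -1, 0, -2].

Time domain:
Σ|x[n]|² = |2|² + |-1|² + |0|² + |-2|² = 9.0000

Frequency domain:
(1/4)Σ|X[k]|² = (1/4)(|-1|² + |2-1i|² + |5|² + |2+1i|²) = (1/4)·36.0000 = 9.0000

Both sides agree, confirming Parseval's theorem.

Σ|x[n]|² = (1/N)Σ|X[k]|² = 9.0000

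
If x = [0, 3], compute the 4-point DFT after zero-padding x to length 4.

Original 2-point DFT: [3, -3]
Zero-padded 4-point DFT provides frequency interpolation.

DFT_4([x, 0, ...]) = [3, -3i, -3, 3i]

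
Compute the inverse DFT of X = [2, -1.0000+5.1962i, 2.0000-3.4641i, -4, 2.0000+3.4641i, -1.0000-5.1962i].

x[n] = (1/6) Σ(k=0 to 5) X[k] · e^(2πikn/6)

Computing each x[n]:
x[0] = 0
x[1] = 0
x[2] = -3
x[3] = 2
x[4] = 2
x[5] = 1

x = [0, 0, -3, 2, 2, 1]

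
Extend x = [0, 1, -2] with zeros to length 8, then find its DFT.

Original 3-point DFT: [-1, 0.5000-2.5981i, 0.5000+2.5981i]
Zero-padded 8-point DFT provides frequency interpolation.

DFT_8([x, 0, ...]) = [-1, 0.7071+1.2929i, 2-1i, -0.7071-2.7071i, -3, -0.7071+2.7071i, 2+1i, 0.7071-1.2929i]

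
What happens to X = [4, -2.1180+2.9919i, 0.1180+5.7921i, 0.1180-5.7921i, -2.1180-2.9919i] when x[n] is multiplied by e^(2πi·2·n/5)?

Modulation property: DFT(ω_5^(-2n)·x[n]) = X[(k-2) mod 5], so circularly shift X by 2 positions.

X[k-2] = [0.1180-5.7921i, -2.1180-2.9919i, 4, -2.1180+2.9919i, 0.1180+5.7921i]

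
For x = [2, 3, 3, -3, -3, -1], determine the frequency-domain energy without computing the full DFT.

Parseval: Σ|x[n]|² = (1/N)Σ|X[k]|², so Σ|X[k]|² = N·Σ|x[n]|² = 6·41.0000

Σ|X[k]|² = N·Σ|x[n]|² = 6·41.0000 = 246.0000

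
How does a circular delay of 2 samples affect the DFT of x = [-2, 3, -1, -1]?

Time shift by 2: X_shifted[k] = ω_4^(2k) · X[k]
Shifted x = [-1, -1, -2, 3]

DFT(x[n-2]) = [-1, 1+4i, -5, 1-4i]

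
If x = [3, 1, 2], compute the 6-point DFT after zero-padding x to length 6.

Original 3-point DFT: [6, 1.5000+0.8660i, 1.5000-0.8660i]
Zero-padded 6-point DFT provides frequency interpolation.

DFT_6([x, 0, ...]) = [6, 2.5000-2.5981i, 1.5000+0.8660i, 4, 1.5000-0.8660i, 2.5000+2.5981i]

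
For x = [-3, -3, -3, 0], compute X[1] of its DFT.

X[1] = Σ(n=0 to 3) x[n] · ω_4^(1n) where ω_4 = e^(-2πi/4)
= (-3)·ω_4^0 + (-3)·ω_4^1 + (-3)·ω_4^2 + (0)·ω_4^3

X[1] = 3i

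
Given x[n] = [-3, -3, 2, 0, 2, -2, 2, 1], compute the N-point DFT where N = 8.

X[k] = Σ(n=0 to 7) x[n] · ω_8^(nk)
where ω_8 = e^(-2πi/8)

Computing each X[k]:
X[0] = -1
X[1] = -5.0000+1.4142i
X[2] = -5+6i
X[3] = -5.0000+1.4142i
X[4] = 7
X[5] = -5.0000-1.4142i
X[6] = -5-6i
X[7] = -5.0000-1.4142i

X = [-1, -5.0000+1.4142i, -5+6i, -5.0000+1.4142i, 7, -5.0000-1.4142i, -5-6i, -5.0000-1.4142i]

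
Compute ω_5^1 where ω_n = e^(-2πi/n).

ω_5^1 = e^(-2πi·1/5)
= cos(-2π·1/5) + i·sin(-2π·1/5)
= cos(-2π/5) + i·sin(-2π/5)

ω_5^1 = cos(-2π/5) + i·sin(-2π/5) = 0.3090-0.9511i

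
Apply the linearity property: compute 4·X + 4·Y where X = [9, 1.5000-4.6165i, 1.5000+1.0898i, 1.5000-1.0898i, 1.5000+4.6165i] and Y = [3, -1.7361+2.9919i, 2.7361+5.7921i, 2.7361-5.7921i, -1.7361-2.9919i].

By linearity: DFT(4x + 4y) = 4·DFT(x) + 4·DFT(y)
= 4·[9, 1.5000-4.6165i, 1.5000+1.0898i, 1.5000-1.0898i, 1.5000+4.6165i] + 4·[3, -1.7361+2.9919i, 2.7361+5.7921i, 2.7361-5.7921i, -1.7361-2.9919i]

Computing element-wise:
Z[0] = 4·(9) + 4·(3) = 48
Z[1] = 4·(1.5000-4.6165i) + 4·(-1.7361+2.9919i) = -0.9444-6.4984i
Z[2] = 4·(1.5000+1.0898i) + 4·(2.7361+5.7921i) = 16.9444+27.5276i
Z[3] = 4·(1.5000-1.0898i) + 4·(2.7361-5.7921i) = 16.9444-27.5276i
Z[4] = 4·(1.5000+4.6165i) + 4·(-1.7361-2.9919i) = -0.9444+6.4984i

DFT(4x + 4y) = 4·X + 4·Y = [48, -0.9444-6.4984i, 16.9444+27.5276i, 16.9444-27.5276i, -0.9444+6.4984i]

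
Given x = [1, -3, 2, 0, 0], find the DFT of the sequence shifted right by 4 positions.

Time shift by 4: X_shifted[k] = ω_5^(4k) · X[k]
Shifted x = [-3, 2, 0, 0, 1]

DFT(x[n-4]) = [0, -2.0729-0.9511i, -5.4271-0.5878i, -5.4271+0.5878i, -2.0729+0.9511i]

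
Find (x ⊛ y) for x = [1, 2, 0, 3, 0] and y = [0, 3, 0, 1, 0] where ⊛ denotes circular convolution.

(x ⊛ y)[n] = Σ(m=0 to 4) x[m] · y[(n-m) mod 5]

Computing each output sample:
(x ⊛ y)[0] = 0
(x ⊛ y)[1] = 6
(x ⊛ y)[2] = 6
(x ⊛ y)[3] = 1
(x ⊛ y)[4] = 11

x ⊛ y = [0, 6, 6, 1, 11]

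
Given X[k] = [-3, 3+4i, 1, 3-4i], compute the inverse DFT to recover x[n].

x[n] = (1/4) Σ(k=0 to 3) X[k] · e^(2πikn/4)

Computing each x[n]:
x[0] = 1
x[1] = -3
x[2] = -2
x[3] = 1

x = [1, -3, -2, 1]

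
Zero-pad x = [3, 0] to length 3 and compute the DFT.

Original 2-point DFT: [3, 3]
Zero-padded 3-point DFT provides frequency interpolation.

DFT_3([x, 0, ...]) = [3, 3, 3]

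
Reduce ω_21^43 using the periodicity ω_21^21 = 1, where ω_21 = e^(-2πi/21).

Since ω_21^21 = 1, powers reduce modulo 21.
43 mod 21 = 1
So ω_21^43 = ω_21^1 = e^(-2πi·1/21)

ω_21^43 = ω_21^1 = 0.9556-0.2948i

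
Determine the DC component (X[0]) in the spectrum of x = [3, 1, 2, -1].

X[0] = Σ(n=0 to 3) x[n] · ω_4^0 = Σ x[n]
= (3) + (1) + (2) + (-1)

X[0] = 5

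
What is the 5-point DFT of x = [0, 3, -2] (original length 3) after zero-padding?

Original 3-point DFT: [1, -0.5000-4.3301i, -0.5000+4.3301i]
Zero-padded 5-point DFT provides frequency interpolation.

DFT_5([x, 0, ...]) = [1, 2.5451-1.6776i, -3.0451-3.6655i, -3.0451+3.6655i, 2.5451+1.6776i]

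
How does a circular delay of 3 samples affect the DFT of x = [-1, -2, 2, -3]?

Time shift by 3: X_shifted[k] = ω_4^(3k) · X[k]
Shifted x = [-2, 2, -3, -1]

DFT(x[n-3]) = [-4, 1-3i, -6, 1+3i]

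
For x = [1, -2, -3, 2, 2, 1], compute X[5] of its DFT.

X[5] = Σ(n=0 to 5) x[n] · ω_6^(5n) where ω_6 = e^(-2πi/6)
= (1)·ω_6^0 + (-2)·ω_6^5 + (-3)·ω_6^10 + (2)·ω_6^15 + (2)·ω_6^20 + (1)·ω_6^25

X[5] = -1.0000-6.9282i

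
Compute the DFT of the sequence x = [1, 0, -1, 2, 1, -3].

X[k] = Σ(n=0 to 5) x[n] · ω_6^(nk)
where ω_6 = e^(-2πi/6)

Computing each X[k]:
X[0] = 0
X[1] = -2.5000-0.8660i
X[2] = 4.5000-4.3301i
X[3] = 2
X[4] = 4.5000+4.3301i
X[5] = -2.5000+0.8660i

X = [0, -2.5000-0.8660i, 4.5000-4.3301i, 2, 4.5000+4.3301i, -2.5000+0.8660i]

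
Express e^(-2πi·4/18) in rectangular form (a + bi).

ω_18^4 = e^(-2πi·4/18)
= cos(-2π·4/18) + i·sin(-2π·4/18)
= cos(-8π/18) + i·sin(-8π/18)

ω_18^4 = cos(-8π/18) + i·sin(-8π/18) = 0.1736-0.9848i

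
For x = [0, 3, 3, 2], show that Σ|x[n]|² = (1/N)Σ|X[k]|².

Time domain:
Σ|x[n]|² = |0|² + |3|² + |3|² + |2|² = 22.0000

Frequency domain:
(1/4)Σ|X[k]|² = (1/4)(|8|² + |-3-1i|² + |-2|² + |-3+1i|²) = (1/4)·88.0000 = 22.0000

Both sides agree, confirming Parseval's theorem.

Σ|x[n]|² = (1/N)Σ|X[k]|² = 22.0000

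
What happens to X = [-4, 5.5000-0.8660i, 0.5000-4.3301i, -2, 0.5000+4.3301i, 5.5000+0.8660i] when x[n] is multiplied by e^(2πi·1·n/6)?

Modulation property: DFT(ω_6^(-1n)·x[n]) = X[(k-1) mod 6], so circularly shift X by 1 positions.

X[k-1] = [5.5000+0.8660i, -4, 5.5000-0.8660i, 0.5000-4.3301i, -2, 0.5000+4.3301i]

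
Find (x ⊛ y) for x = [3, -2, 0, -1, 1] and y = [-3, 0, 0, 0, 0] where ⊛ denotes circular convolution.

(x ⊛ y)[n] = Σ(m=0 to 4) x[m] · y[(n-m) mod 5]

Computing each output sample:
(x ⊛ y)[0] = -9
(x ⊛ y)[1] = 6
(x ⊛ y)[2] = 0
(x ⊛ y)[3] = 3
(x ⊛ y)[4] = -3

x ⊛ y = [-9, 6, 0, 3, -3]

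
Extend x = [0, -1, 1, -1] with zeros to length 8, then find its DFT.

Original 4-point DFT: [-1, -1, 3, -1]
Zero-padded 8-point DFT provides frequency interpolation.

DFT_8([x, 0, ...]) = [-1, 0.4142i, -1, 2.4142i, 3, -2.4142i, -1, -0.4142i]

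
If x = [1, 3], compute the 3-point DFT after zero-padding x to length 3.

Original 2-point DFT: [4, -2]
Zero-padded 3-point DFT provides frequency interpolation.

DFT_3([x, 0, ...]) = [4, -0.5000-2.5981i, -0.5000+2.5981i]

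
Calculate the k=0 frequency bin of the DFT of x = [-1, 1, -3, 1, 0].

X[0] = Σ(n=0 to 4) x[n] · ω_5^0 = Σ x[n]
= (-1) + (1) + (-3) + (1) + (0)

X[0] = -2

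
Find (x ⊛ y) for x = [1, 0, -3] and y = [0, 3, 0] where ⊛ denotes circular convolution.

(x ⊛ y)[n] = Σ(m=0 to 2) x[m] · y[(n-m) mod 3]

Computing each output sample:
(x ⊛ y)[0] = -9
(x ⊛ y)[1] = 3
(x ⊛ y)[2] = 0

x ⊛ y = [-9, 3, 0]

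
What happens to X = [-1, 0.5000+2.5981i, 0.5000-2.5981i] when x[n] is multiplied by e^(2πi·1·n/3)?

Modulation property: DFT(ω_3^(-1n)·x[n]) = X[(k-1) mod 3], so circularly shift X by 1 positions.

X[k-1] = [0.5000-2.5981i, -1, 0.5000+2.5981i]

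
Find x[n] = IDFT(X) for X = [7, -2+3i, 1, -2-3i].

x[n] = (1/4) Σ(k=0 to 3) X[k] · e^(2πikn/4)

Computing each x[n]:
x[0] = 1
x[1] = 0
x[2] = 3
x[3] = 3

x = [1, 0, 3, 3]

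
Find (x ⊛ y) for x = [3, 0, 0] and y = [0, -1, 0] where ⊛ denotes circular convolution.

(x ⊛ y)[n] = Σ(m=0 to 2) x[m] · y[(n-m) mod 3]

Computing each output sample:
(x ⊛ y)[0] = 0
(x ⊛ y)[1] = -3
(x ⊛ y)[2] = 0

x ⊛ y = [0, -3, 0]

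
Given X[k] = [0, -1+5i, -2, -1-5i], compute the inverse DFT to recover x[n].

x[n] = (1/4) Σ(k=0 to 3) X[k] · e^(2πikn/4)

Computing each x[n]:
x[0] = -1
x[1] = -2
x[2] = 0
x[3] = 3

x = [-1, -2, 0, 3]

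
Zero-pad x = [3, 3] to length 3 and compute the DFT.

Original 2-point DFT: [6, 0]
Zero-padded 3-point DFT provides frequency interpolation.

DFT_3([x, 0, ...]) = [6, 1.5000-2.5981i, 1.5000+2.5981i]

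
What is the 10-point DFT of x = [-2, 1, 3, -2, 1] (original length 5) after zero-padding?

Original 5-point DFT: [1, -2.1910-2.9389i, -3.3090+4.7553i, -3.3090-4.7553i, -2.1910+2.9389i]
Zero-padded 10-point DFT provides frequency interpolation.

DFT_10([x, 0, ...]) = [1, -0.4549-2.1266i, -2.1910-2.9389i, -6.0451-1.3143i, -3.3090+4.7553i, 3, -3.3090-4.7553i, -6.0451+1.3143i, -2.1910+2.9389i, -0.4549+2.1266i]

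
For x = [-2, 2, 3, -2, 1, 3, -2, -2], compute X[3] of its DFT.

X[3] = Σ(n=0 to 7) x[n] · ω_8^(3n) where ω_8 = e^(-2πi/8)
= (-2)·ω_8^0 + (2)·ω_8^3 + (3)·ω_8^6 + (-2)·ω_8^9 + (1)·ω_8^12 + (3)·ω_8^15 + (-2)·ω_8^18 + (-2)·ω_8^21

X[3] = -2.2929+5.7071i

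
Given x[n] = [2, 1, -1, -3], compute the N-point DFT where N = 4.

X[k] = Σ(n=0 to 3) x[n] · ω_4^(nk)
where ω_4 = e^(-2πi/4)

Computing each X[k]:
X[0] = -1
X[1] = 3-4i
X[2] = 3
X[3] = 3+4i

X = [-1, 3-4i, 3, 3+4i]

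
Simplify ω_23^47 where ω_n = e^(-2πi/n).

Since ω_23^23 = 1, powers reduce modulo 23.
47 mod 23 = 1
So ω_23^47 = ω_23^1 = e^(-2πi·1/23)

ω_23^47 = ω_23^1 = 0.9629-0.2698i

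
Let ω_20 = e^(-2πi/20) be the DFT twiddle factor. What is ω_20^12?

ω_20^12 = e^(-2πi·12/20)
= cos(-2π·12/20) + i·sin(-2π·12/20)
= cos(-24π/20) + i·sin(-24π/20)

ω_20^12 = cos(-24π/20) + i·sin(-24π/20) = -0.8090+0.5878i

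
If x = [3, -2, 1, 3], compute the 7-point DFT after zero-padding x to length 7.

Original 4-point DFT: [5, 2+5i, 3, 2-5i]
Zero-padded 7-point DFT provides frequency interpolation.

DFT_7([x, 0, ...]) = [5, -1.1724-0.7129i, 4.4145+4.7292i, 4.7579-1.2752i, 4.7579+1.2752i, 4.4145-4.7292i, -1.1724+0.7129i]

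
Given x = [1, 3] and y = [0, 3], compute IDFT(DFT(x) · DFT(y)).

(x ⊛ y)[n] = Σ(m=0 to 1) x[m] · y[(n-m) mod 2]

Computing each output sample:
(x ⊛ y)[0] = 9
(x ⊛ y)[1] = 3

x ⊛ y = [9, 3]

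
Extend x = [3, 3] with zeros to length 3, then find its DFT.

Original 2-point DFT: [6, 0]
Zero-padded 3-point DFT provides frequency interpolation.

DFT_3([x, 0, ...]) = [6, 1.5000-2.5981i, 1.5000+2.5981i]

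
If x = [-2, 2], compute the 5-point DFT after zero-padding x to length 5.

Original 2-point DFT: [0, -4]
Zero-padded 5-point DFT provides frequency interpolation.

DFT_5([x, 0, ...]) = [0, -1.3820-1.9021i, -3.6180-1.1756i, -3.6180+1.1756i, -1.3820+1.9021i]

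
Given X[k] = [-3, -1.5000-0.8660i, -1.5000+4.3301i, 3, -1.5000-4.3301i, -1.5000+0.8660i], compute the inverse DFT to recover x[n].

x[n] = (1/6) Σ(k=0 to 5) X[k] · e^(2πikn/6)

Computing each x[n]:
x[0] = -1
x[1] = -2
x[2] = 2
x[3] = -1
x[4] = -1
x[5] = 0

x = [-1, -2, 2, -1, -1, 0]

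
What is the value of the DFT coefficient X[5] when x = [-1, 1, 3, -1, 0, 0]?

X[5] = Σ(n=0 to 5) x[n] · ω_6^(5n) where ω_6 = e^(-2πi/6)
= (-1)·ω_6^0 + (1)·ω_6^5 + (3)·ω_6^10 + (-1)·ω_6^15 + (0)·ω_6^20 + (0)·ω_6^25

X[5] = -1.0000+3.4641i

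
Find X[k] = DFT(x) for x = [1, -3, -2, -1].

X[k] = Σ(n=0 to 3) x[n] · ω_4^(nk)
where ω_4 = e^(-2πi/4)

Computing each X[k]:
X[0] = -5
X[1] = 3+2i
X[2] = 3
X[3] = 3-2i

X = [-5, 3+2i, 3, 3-2i]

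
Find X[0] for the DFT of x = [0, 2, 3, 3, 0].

X[0] = Σ(n=0 to 4) x[n] · ω_5^0 = Σ x[n]
= (0) + (2) + (3) + (3) + (0)

X[0] = 8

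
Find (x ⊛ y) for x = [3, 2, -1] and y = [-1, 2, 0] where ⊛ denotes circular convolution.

(x ⊛ y)[n] = Σ(m=0 to 2) x[m] · y[(n-m) mod 3]

Computing each output sample:
(x ⊛ y)[0] = -5
(x ⊛ y)[1] = 4
(x ⊛ y)[2] = 5

x ⊛ y = [-5, 4, 5]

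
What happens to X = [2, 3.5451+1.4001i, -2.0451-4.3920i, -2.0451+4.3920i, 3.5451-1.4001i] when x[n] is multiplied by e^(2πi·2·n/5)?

Modulation property: DFT(ω_5^(-2n)·x[n]) = X[(k-2) mod 5], so circularly shift X by 2 positions.

X[k-2] = [-2.0451+4.3920i, 3.5451-1.4001i, 2, 3.5451+1.4001i, -2.0451-4.3920i]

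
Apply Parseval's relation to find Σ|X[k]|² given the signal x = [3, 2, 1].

Parseval: Σ|x[n]|² = (1/N)Σ|X[k]|², so Σ|X[k]|² = N·Σ|x[n]|² = 3·14.0000

Σ|X[k]|² = N·Σ|x[n]|² = 3·14.0000 = 42.0000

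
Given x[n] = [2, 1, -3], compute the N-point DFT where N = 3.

X[k] = Σ(n=0 to 2) x[n] · ω_3^(nk)
where ω_3 = e^(-2πi/3)

Computing each X[k]:
X[0] = 0
X[1] = 3.0000-3.4641i
X[2] = 3.0000+3.4641i

X = [0, 3.0000-3.4641i, 3.0000+3.4641i]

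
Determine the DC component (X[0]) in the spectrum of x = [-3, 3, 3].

X[0] = Σ(n=0 to 2) x[n] · ω_3^0 = Σ x[n]
= (-3) + (3) + (3)

X[0] = 3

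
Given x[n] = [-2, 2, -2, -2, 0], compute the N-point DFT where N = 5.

X[k] = Σ(n=0 to 4) x[n] · ω_5^(nk)
where ω_5 = e^(-2πi/5)

Computing each X[k]:
X[0] = -4
X[1] = 1.8541-1.9021i
X[2] = -4.8541-1.1756i
X[3] = -4.8541+1.1756i
X[4] = 1.8541+1.9021i

X = [-4, 1.8541-1.9021i, -4.8541-1.1756i, -4.8541+1.1756i, 1.8541+1.9021i]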